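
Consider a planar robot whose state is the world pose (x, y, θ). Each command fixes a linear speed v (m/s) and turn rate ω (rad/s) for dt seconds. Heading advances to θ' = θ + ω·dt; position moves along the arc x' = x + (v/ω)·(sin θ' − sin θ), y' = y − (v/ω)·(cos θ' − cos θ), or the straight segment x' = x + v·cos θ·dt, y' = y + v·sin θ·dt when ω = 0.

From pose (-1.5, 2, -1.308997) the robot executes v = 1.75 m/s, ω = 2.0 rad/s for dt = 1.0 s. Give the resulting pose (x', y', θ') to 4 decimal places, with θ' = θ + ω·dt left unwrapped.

(-0.0972, 1.5522, 0.6910)

θ' = -1.3090 + 2.0·1.0 = 0.6910
R = v/ω = 1.75/2.0 = 0.8750
x' = -1.5 + 0.8750·(sin 0.6910 − sin -1.3090) = -0.0972
y' = 2 − 0.8750·(cos 0.6910 − cos -1.3090) = 1.5522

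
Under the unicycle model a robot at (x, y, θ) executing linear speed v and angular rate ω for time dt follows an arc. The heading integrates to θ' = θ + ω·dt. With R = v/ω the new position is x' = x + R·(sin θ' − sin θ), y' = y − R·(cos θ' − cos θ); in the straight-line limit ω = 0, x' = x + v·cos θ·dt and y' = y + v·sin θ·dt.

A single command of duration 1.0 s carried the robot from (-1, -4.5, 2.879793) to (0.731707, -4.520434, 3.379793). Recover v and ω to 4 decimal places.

Δθ = 3.379793 − 2.879793 = 0.500000
ω = Δθ/dt = 0.500000/1.0 = 0.5000
R = Δx/(sin θ' − sin θ) = -3.5000
v = R·ω = -3.5000·0.5000 = -1.7500

v = -1.7500, ω = 0.5000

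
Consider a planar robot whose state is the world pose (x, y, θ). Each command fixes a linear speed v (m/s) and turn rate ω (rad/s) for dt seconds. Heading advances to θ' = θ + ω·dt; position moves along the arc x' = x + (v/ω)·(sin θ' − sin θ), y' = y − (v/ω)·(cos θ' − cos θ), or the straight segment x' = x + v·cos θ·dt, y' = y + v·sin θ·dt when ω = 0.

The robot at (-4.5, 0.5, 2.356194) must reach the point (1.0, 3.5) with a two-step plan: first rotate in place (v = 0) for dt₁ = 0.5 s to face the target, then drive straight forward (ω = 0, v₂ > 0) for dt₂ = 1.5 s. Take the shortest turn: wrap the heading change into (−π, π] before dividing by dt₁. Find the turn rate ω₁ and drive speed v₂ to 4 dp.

ω₁ = -3.7137, v₂ = 4.1767

heading to target = atan2(3.5−0.5, 1−-4.5) = 0.4993
Δθ = wrap(0.4993 − 2.3562) = -1.8568; ω₁ = Δθ/dt₁ = -3.7137
distance = √((1−-4.5)² + (3.5−0.5)²) = 6.2650; v₂ = distance/dt₂ = 4.1767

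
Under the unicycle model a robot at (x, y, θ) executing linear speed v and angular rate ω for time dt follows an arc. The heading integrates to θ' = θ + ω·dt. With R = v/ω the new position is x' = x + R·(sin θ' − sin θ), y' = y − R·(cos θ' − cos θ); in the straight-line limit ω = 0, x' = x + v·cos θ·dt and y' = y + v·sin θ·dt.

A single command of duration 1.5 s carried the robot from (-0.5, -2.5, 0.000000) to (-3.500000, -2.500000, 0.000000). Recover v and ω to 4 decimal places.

v = -2.0000, ω = 0.0000

Δθ = 0.000000 − 0.000000 = 0.000000
ω = Δθ/dt = 0.000000/1.5 = 0.0000
ω = 0 → v = (Δx·cos θ + Δy·sin θ)/dt = -2.0000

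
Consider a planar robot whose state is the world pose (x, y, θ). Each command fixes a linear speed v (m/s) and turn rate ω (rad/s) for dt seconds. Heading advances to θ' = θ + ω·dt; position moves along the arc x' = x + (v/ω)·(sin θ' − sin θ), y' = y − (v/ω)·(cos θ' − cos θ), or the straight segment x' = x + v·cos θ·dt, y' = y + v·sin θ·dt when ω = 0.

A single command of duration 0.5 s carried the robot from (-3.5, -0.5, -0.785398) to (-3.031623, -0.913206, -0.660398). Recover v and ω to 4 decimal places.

Δθ = -0.660398 − -0.785398 = 0.125000
ω = Δθ/dt = 0.125000/0.5 = 0.2500
R = Δx/(sin θ' − sin θ) = 5.0000
v = R·ω = 5.0000·0.2500 = 1.2500

v = 1.2500, ω = 0.2500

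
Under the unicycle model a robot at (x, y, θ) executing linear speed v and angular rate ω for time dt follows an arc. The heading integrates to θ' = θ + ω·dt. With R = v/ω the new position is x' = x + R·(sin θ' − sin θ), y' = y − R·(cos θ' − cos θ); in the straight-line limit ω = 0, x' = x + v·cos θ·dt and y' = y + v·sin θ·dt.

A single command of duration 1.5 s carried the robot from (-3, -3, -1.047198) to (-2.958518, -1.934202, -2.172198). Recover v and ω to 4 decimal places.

v = -0.7500, ω = -0.7500

Δθ = -2.172198 − -1.047198 = -1.125000
ω = Δθ/dt = -1.125000/1.5 = -0.7500
R = −Δy/(cos θ' − cos θ) = 1.0000
v = R·ω = 1.0000·-0.7500 = -0.7500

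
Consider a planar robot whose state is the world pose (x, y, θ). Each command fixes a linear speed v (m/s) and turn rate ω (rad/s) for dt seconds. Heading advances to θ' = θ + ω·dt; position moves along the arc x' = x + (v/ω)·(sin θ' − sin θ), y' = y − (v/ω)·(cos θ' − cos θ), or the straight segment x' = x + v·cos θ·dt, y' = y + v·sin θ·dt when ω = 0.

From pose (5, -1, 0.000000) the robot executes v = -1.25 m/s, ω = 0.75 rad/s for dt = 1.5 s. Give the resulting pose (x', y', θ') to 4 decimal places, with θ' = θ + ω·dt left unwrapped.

θ' = 0.0000 + 0.75·1.5 = 1.1250
R = v/ω = -1.25/0.75 = -1.6667
x' = 5 + -1.6667·(sin 1.1250 − sin 0.0000) = 3.4962
y' = -1 − -1.6667·(cos 1.1250 − cos 0.0000) = -1.9480

(3.4962, -1.9480, 1.1250)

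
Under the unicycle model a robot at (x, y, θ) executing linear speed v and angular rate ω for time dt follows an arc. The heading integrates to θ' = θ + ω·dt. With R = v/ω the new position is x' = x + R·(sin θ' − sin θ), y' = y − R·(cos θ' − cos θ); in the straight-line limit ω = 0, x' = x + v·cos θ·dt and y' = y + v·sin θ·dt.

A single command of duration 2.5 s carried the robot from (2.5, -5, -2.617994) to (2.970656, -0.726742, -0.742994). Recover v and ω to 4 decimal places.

Δθ = -0.742994 − -2.617994 = 1.875000
ω = Δθ/dt = 1.875000/2.5 = 0.7500
R = −Δy/(cos θ' − cos θ) = -2.6667
v = R·ω = -2.6667·0.7500 = -2.0000

v = -2.0000, ω = 0.7500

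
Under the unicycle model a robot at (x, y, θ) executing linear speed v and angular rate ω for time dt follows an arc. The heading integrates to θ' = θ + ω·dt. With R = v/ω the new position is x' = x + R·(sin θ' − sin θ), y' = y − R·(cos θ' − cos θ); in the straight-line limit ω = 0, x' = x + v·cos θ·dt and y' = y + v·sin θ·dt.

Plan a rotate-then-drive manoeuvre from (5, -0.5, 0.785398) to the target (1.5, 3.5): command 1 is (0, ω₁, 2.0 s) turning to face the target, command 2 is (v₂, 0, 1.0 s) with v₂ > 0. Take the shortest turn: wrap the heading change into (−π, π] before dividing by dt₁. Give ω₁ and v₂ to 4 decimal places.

heading to target = atan2(3.5−-0.5, 1.5−5) = 2.2896
Δθ = wrap(2.2896 − 0.7854) = 1.5042; ω₁ = Δθ/dt₁ = 0.7521
distance = √((1.5−5)² + (3.5−-0.5)²) = 5.3151; v₂ = distance/dt₂ = 5.3151

ω₁ = 0.7521, v₂ = 5.3151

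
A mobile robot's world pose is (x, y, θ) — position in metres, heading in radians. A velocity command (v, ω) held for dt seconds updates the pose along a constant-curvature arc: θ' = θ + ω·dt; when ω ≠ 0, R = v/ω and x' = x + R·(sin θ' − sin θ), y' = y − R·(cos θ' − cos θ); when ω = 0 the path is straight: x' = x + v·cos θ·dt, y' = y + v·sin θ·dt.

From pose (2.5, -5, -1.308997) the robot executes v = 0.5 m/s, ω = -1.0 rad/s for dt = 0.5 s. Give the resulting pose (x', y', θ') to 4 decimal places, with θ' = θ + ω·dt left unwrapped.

θ' = -1.3090 + -1.0·0.5 = -1.8090
R = v/ω = 0.5/-1.0 = -0.5000
x' = 2.5 + -0.5000·(sin -1.8090 − sin -1.3090) = 2.5029
y' = -5 − -0.5000·(cos -1.8090 − cos -1.3090) = -5.2474

(2.5029, -5.2474, -1.8090)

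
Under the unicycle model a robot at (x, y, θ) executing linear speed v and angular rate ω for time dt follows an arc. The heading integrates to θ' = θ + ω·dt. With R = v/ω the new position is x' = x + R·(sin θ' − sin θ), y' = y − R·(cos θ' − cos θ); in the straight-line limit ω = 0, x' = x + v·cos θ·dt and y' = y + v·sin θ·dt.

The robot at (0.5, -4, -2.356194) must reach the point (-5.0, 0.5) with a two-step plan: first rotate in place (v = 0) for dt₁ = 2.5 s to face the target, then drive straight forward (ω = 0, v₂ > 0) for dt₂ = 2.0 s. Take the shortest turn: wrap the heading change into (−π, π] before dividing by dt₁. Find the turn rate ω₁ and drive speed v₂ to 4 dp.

heading to target = atan2(0.5−-4, -5−0.5) = 2.4559
Δθ = wrap(2.4559 − -2.3562) = -1.4711; ω₁ = Δθ/dt₁ = -0.5885
distance = √((-5−0.5)² + (0.5−-4)²) = 7.1063; v₂ = distance/dt₂ = 3.5532

ω₁ = -0.5885, v₂ = 3.5532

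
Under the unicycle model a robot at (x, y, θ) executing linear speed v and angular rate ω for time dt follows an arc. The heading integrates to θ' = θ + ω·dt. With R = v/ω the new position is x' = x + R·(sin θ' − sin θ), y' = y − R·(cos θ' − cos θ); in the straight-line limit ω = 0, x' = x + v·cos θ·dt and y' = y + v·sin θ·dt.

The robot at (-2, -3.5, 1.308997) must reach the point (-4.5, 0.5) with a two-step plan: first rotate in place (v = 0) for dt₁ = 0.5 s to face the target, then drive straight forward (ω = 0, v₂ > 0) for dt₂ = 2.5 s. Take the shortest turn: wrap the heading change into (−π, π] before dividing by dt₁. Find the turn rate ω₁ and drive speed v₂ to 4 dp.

heading to target = atan2(0.5−-3.5, -4.5−-2) = 2.1294
Δθ = wrap(2.1294 − 1.3090) = 0.8204; ω₁ = Δθ/dt₁ = 1.6408
distance = √((-4.5−-2)² + (0.5−-3.5)²) = 4.7170; v₂ = distance/dt₂ = 1.8868

ω₁ = 1.6408, v₂ = 1.8868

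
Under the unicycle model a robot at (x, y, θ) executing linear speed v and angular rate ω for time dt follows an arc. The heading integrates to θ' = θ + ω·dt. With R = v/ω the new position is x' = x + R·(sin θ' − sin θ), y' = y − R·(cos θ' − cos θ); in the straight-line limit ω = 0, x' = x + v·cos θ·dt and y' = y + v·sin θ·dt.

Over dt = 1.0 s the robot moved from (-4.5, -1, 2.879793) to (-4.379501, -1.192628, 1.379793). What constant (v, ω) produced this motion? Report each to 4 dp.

v = -0.2500, ω = -1.5000

Δθ = 1.379793 − 2.879793 = -1.500000
ω = Δθ/dt = -1.500000/1.0 = -1.5000
R = −Δy/(cos θ' − cos θ) = 0.1667
v = R·ω = 0.1667·-1.5000 = -0.2500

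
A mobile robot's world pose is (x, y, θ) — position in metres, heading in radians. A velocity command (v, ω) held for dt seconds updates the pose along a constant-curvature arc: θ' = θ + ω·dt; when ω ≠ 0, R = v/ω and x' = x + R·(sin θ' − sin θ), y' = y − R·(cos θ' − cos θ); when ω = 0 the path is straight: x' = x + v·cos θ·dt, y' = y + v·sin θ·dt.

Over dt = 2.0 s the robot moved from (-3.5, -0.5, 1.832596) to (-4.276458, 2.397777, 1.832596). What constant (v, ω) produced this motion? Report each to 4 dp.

Δθ = 1.832596 − 1.832596 = 0.000000
ω = Δθ/dt = 0.000000/2.0 = 0.0000
ω = 0 → v = (Δx·cos θ + Δy·sin θ)/dt = 1.5000

v = 1.5000, ω = 0.0000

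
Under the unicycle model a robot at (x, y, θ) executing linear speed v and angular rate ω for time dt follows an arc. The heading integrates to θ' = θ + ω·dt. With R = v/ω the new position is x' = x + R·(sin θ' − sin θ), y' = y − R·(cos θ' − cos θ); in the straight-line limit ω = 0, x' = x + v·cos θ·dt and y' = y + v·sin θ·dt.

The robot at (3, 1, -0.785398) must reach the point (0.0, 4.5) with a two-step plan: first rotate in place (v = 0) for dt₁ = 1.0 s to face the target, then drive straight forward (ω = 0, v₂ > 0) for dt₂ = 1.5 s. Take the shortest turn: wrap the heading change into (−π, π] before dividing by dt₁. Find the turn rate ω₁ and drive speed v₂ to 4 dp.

ω₁ = 3.0648, v₂ = 3.0732

heading to target = atan2(4.5−1, 0−3) = 2.2794
Δθ = wrap(2.2794 − -0.7854) = 3.0648; ω₁ = Δθ/dt₁ = 3.0648
distance = √((0−3)² + (4.5−1)²) = 4.6098; v₂ = distance/dt₂ = 3.0732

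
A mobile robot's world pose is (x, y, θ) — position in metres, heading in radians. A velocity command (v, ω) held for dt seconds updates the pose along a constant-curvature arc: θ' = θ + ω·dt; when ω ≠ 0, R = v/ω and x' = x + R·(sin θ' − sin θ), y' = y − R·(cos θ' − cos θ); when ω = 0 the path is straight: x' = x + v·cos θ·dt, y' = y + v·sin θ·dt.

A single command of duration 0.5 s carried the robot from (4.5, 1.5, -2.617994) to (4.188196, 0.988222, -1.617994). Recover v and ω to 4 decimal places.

v = 1.2500, ω = 2.0000

Δθ = -1.617994 − -2.617994 = 1.000000
ω = Δθ/dt = 1.000000/0.5 = 2.0000
R = −Δy/(cos θ' − cos θ) = 0.6250
v = R·ω = 0.6250·2.0000 = 1.2500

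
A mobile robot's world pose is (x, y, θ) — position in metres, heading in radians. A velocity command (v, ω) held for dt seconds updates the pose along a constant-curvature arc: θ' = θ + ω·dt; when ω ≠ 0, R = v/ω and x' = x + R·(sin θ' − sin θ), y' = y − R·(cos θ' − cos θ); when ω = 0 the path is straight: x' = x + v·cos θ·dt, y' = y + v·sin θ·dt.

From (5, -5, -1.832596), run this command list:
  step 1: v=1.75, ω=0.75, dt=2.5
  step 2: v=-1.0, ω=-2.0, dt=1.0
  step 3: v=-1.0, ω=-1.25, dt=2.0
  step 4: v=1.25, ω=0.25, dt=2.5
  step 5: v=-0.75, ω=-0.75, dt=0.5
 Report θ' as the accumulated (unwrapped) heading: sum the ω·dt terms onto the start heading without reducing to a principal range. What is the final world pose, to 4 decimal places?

step 1: θ'=0.0424 (R=2.3333) → pose (7.3527, -7.9351, 0.0424)
step 2: θ'=-1.9576 (R=0.5000) → pose (6.8685, -7.2470, -1.9576)
step 3: θ'=-4.4576 (R=0.8000) → pose (8.3836, -7.3471, -4.4576)
step 4: θ'=-3.8326 (R=5.0000) → pose (6.7315, -4.7543, -3.8326)
step 5: θ'=-4.2076 (R=1.0000) → pose (6.9695, -5.0413, -4.2076)

(6.9695, -5.0413, -4.2076)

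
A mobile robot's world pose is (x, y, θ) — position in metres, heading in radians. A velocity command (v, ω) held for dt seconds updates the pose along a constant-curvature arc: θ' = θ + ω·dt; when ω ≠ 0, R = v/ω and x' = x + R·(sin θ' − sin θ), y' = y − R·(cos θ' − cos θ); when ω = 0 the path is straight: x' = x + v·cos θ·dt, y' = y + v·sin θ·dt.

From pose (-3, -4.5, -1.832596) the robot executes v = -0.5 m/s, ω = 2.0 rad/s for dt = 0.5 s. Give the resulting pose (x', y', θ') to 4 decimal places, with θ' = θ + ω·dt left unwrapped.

(-3.0566, -4.2671, -0.8326)

θ' = -1.8326 + 2.0·0.5 = -0.8326
R = v/ω = -0.5/2.0 = -0.2500
x' = -3 + -0.2500·(sin -0.8326 − sin -1.8326) = -3.0566
y' = -4.5 − -0.2500·(cos -0.8326 − cos -1.8326) = -4.2671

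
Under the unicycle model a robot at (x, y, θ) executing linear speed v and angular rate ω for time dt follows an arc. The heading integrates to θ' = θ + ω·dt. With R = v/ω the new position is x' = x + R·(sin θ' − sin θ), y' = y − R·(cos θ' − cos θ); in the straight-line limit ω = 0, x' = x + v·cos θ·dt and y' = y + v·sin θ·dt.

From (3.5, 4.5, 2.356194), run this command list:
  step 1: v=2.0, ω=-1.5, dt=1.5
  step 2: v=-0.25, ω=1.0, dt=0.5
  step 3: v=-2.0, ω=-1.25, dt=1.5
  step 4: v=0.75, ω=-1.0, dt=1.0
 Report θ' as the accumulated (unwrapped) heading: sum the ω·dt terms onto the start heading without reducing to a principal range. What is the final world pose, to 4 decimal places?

step 1: θ'=0.1062 (R=-1.3333) → pose (4.3015, 6.7686, 0.1062)
step 2: θ'=0.6062 (R=-0.2500) → pose (4.1855, 6.7255, 0.6062)
step 3: θ'=-1.2688 (R=1.6000) → pose (1.7464, 7.5645, -1.2688)
step 4: θ'=-2.2688 (R=-0.7500) → pose (1.6049, 6.8595, -2.2688)

(1.6049, 6.8595, -2.2688)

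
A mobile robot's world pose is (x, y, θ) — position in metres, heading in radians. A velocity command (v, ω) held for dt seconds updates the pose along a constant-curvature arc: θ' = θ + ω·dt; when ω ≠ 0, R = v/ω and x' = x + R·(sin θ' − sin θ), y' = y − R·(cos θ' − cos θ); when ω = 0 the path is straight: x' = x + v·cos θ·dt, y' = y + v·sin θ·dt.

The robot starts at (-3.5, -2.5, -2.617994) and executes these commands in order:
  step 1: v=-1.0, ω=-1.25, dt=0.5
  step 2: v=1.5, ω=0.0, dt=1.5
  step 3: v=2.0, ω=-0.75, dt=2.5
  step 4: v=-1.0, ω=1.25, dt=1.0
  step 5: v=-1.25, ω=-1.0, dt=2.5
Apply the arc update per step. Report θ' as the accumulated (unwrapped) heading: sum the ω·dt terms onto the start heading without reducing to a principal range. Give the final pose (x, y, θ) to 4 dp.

step 1: θ'=-3.2430 (R=0.8000) → pose (-3.0190, -2.3969, -3.2430)
step 2: θ'=-3.2430 (straight) → pose (-5.2575, -2.1692, -3.2430)
step 3: θ'=-5.1180 (R=-2.6667) → pose (-7.4378, 1.5360, -5.1180)
step 4: θ'=-3.8680 (R=-0.8000) → pose (-7.2341, 0.6223, -3.8680)
step 5: θ'=-6.3680 (R=1.2500) → pose (-8.1702, -1.5577, -6.3680)

(-8.1702, -1.5577, -6.3680)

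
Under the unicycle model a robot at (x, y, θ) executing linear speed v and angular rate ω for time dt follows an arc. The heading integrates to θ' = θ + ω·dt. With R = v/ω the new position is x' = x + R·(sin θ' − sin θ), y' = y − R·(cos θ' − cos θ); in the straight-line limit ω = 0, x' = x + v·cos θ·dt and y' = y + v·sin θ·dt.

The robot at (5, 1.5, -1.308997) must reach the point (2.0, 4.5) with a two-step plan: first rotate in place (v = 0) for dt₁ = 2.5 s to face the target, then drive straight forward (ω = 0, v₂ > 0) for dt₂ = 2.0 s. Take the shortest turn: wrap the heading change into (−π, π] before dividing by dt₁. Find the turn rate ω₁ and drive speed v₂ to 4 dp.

ω₁ = -1.0472, v₂ = 2.1213

heading to target = atan2(4.5−1.5, 2−5) = 2.3562
Δθ = wrap(2.3562 − -1.3090) = -2.6180; ω₁ = Δθ/dt₁ = -1.0472
distance = √((2−5)² + (4.5−1.5)²) = 4.2426; v₂ = distance/dt₂ = 2.1213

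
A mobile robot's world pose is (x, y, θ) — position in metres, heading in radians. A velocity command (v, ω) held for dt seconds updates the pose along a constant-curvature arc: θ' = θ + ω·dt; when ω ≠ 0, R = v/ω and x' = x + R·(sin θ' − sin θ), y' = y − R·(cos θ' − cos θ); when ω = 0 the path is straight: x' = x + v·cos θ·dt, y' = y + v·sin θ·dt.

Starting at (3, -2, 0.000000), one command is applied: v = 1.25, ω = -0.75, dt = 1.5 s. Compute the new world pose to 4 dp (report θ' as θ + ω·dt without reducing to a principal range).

(4.5038, -2.9480, -1.1250)

θ' = 0.0000 + -0.75·1.5 = -1.1250
R = v/ω = 1.25/-0.75 = -1.6667
x' = 3 + -1.6667·(sin -1.1250 − sin 0.0000) = 4.5038
y' = -2 − -1.6667·(cos -1.1250 − cos 0.0000) = -2.9480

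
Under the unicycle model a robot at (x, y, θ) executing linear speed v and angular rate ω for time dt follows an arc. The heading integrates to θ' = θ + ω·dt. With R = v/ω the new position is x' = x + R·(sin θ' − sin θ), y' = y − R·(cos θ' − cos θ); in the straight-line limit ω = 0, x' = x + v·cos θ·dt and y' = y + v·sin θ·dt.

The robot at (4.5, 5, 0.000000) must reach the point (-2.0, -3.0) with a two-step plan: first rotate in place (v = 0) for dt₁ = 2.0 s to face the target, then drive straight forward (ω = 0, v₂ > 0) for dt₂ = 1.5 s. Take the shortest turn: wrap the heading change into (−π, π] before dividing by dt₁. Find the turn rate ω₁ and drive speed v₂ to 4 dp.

heading to target = atan2(-3−5, -2−4.5) = -2.2531
Δθ = wrap(-2.2531 − 0.0000) = -2.2531; ω₁ = Δθ/dt₁ = -1.1266
distance = √((-2−4.5)² + (-3−5)²) = 10.3078; v₂ = distance/dt₂ = 6.8718

ω₁ = -1.1266, v₂ = 6.8718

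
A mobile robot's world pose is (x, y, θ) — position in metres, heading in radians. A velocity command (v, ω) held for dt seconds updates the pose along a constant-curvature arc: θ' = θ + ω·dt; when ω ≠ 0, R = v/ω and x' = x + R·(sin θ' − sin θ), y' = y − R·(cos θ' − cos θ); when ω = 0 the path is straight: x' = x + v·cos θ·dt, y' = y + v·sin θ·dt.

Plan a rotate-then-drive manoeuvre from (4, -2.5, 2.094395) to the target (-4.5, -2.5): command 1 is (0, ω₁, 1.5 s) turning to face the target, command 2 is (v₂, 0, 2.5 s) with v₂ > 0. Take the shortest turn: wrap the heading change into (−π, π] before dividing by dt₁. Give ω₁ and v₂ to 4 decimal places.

ω₁ = 0.6981, v₂ = 3.4000

heading to target = atan2(-2.5−-2.5, -4.5−4) = 3.1416
Δθ = wrap(3.1416 − 2.0944) = 1.0472; ω₁ = Δθ/dt₁ = 0.6981
distance = √((-4.5−4)² + (-2.5−-2.5)²) = 8.5000; v₂ = distance/dt₂ = 3.4000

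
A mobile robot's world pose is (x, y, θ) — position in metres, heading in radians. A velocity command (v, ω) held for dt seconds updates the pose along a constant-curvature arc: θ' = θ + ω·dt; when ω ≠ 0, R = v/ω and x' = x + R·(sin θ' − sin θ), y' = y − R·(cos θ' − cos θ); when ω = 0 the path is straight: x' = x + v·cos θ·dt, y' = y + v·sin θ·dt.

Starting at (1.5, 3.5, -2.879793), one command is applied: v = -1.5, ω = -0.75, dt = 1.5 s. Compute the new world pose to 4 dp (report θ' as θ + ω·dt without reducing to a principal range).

θ' = -2.8798 + -0.75·1.5 = -4.0048
R = v/ω = -1.5/-0.75 = 2.0000
x' = 1.5 + 2.0000·(sin -4.0048 − sin -2.8798) = 3.5375
y' = 3.5 − 2.0000·(cos -4.0048 − cos -2.8798) = 2.8682

(3.5375, 2.8682, -4.0048)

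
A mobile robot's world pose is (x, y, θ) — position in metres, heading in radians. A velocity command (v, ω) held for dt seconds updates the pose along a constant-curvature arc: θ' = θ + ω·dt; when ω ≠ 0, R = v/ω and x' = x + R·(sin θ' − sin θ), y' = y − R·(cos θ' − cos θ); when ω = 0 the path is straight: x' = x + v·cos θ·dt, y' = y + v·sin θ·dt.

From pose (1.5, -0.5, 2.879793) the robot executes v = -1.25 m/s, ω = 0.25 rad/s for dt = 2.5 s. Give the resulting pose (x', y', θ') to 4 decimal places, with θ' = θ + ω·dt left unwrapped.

θ' = 2.8798 + 0.25·2.5 = 3.5048
R = v/ω = -1.25/0.25 = -5.0000
x' = 1.5 + -5.0000·(sin 3.5048 − sin 2.8798) = 4.5704
y' = -0.5 − -5.0000·(cos 3.5048 − cos 2.8798) = -0.3442

(4.5704, -0.3442, 3.5048)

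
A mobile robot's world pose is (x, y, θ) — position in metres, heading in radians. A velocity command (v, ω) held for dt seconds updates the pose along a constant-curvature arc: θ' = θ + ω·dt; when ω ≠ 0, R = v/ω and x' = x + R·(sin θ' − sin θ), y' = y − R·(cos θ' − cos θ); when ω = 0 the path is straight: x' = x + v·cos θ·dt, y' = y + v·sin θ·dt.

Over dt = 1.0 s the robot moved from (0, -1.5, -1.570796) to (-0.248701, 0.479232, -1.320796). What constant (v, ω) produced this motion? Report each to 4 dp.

v = -2.0000, ω = 0.2500

Δθ = -1.320796 − -1.570796 = 0.250000
ω = Δθ/dt = 0.250000/1.0 = 0.2500
R = −Δy/(cos θ' − cos θ) = -8.0000
v = R·ω = -8.0000·0.2500 = -2.0000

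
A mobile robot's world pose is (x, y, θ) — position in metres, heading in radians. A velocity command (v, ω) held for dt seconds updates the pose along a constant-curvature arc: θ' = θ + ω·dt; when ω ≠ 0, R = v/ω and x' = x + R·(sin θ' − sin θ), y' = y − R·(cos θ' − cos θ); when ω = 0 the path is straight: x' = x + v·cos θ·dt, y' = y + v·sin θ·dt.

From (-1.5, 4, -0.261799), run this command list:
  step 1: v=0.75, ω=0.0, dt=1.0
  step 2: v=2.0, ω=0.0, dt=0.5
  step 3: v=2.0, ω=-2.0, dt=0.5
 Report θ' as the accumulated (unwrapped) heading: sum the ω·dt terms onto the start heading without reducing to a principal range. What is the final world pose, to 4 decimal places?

step 1: θ'=-0.2618 (straight) → pose (-0.7756, 3.8059, -0.2618)
step 2: θ'=-0.2618 (straight) → pose (0.1904, 3.5471, -0.2618)
step 3: θ'=-1.2618 (R=-1.0000) → pose (0.8842, 2.8852, -1.2618)

(0.8842, 2.8852, -1.2618)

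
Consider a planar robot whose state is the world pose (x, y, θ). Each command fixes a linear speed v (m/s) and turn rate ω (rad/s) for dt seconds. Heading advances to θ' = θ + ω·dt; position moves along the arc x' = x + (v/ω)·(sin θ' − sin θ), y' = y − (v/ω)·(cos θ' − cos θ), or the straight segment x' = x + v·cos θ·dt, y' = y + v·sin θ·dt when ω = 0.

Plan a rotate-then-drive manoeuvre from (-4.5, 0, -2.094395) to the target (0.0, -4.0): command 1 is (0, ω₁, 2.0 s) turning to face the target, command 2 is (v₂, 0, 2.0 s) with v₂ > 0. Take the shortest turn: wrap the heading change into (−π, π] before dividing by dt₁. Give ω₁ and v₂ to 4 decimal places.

ω₁ = 0.6839, v₂ = 3.0104

heading to target = atan2(-4−0, 0−-4.5) = -0.7266
Δθ = wrap(-0.7266 − -2.0944) = 1.3678; ω₁ = Δθ/dt₁ = 0.6839
distance = √((0−-4.5)² + (-4−0)²) = 6.0208; v₂ = distance/dt₂ = 3.0104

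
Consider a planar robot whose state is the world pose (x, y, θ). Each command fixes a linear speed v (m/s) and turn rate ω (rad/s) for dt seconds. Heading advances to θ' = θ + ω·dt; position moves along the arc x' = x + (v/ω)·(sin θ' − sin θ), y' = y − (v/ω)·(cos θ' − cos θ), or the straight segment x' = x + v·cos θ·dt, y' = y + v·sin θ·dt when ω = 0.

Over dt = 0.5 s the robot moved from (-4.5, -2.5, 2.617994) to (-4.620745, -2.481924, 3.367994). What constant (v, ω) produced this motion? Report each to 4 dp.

Δθ = 3.367994 − 2.617994 = 0.750000
ω = Δθ/dt = 0.750000/0.5 = 1.5000
R = Δx/(sin θ' − sin θ) = 0.1667
v = R·ω = 0.1667·1.5000 = 0.2500

v = 0.2500, ω = 1.5000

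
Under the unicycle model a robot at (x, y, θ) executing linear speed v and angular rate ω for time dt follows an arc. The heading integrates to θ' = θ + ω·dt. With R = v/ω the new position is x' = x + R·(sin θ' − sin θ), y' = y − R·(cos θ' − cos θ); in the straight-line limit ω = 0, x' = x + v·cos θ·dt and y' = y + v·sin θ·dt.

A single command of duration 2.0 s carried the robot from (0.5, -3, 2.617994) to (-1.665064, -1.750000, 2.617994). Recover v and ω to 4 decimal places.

Δθ = 2.617994 − 2.617994 = 0.000000
ω = Δθ/dt = 0.000000/2.0 = 0.0000
ω = 0 → v = (Δx·cos θ + Δy·sin θ)/dt = 1.2500

v = 1.2500, ω = 0.0000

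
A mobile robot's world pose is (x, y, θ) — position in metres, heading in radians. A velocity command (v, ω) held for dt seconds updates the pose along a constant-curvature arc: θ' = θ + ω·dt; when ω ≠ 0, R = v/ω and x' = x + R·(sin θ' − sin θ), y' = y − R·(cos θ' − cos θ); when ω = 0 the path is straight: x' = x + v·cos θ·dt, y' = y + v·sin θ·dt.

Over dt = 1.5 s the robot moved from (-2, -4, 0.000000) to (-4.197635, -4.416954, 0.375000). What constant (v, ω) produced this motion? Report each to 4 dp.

v = -1.5000, ω = 0.2500

Δθ = 0.375000 − 0.000000 = 0.375000
ω = Δθ/dt = 0.375000/1.5 = 0.2500
R = Δx/(sin θ' − sin θ) = -6.0000
v = R·ω = -6.0000·0.2500 = -1.5000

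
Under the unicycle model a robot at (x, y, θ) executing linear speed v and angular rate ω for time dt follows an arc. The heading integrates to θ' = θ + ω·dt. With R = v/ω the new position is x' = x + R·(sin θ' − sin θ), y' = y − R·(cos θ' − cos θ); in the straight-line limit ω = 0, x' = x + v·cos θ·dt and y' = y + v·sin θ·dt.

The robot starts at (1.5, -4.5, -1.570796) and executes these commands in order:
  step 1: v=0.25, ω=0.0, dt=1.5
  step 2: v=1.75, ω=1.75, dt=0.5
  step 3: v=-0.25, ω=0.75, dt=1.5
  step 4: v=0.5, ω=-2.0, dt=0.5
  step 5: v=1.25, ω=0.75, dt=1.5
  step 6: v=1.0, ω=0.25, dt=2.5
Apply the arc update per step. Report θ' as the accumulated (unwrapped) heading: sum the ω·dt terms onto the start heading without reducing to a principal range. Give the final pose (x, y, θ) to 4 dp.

step 1: θ'=-1.5708 (straight) → pose (1.5000, -4.8750, -1.5708)
step 2: θ'=-0.6958 (R=1.0000) → pose (1.8590, -5.6425, -0.6958)
step 3: θ'=0.4292 (R=-0.3333) → pose (1.5066, -5.5953, 0.4292)
step 4: θ'=-0.5708 (R=-0.2500) → pose (1.7457, -5.6122, -0.5708)
step 5: θ'=0.5542 (R=1.6667) → pose (3.5233, -5.6270, 0.5542)
step 6: θ'=1.1792 (R=4.0000) → pose (5.1155, -3.7524, 1.1792)

(5.1155, -3.7524, 1.1792)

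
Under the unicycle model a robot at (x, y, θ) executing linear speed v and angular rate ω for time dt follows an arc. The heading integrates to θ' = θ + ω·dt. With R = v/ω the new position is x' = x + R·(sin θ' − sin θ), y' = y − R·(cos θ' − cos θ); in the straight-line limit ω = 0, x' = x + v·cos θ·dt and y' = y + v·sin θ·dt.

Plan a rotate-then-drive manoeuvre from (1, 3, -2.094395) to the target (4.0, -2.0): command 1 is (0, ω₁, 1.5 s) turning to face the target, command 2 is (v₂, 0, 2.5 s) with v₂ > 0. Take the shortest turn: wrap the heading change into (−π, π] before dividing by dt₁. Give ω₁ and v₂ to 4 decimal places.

ω₁ = 0.7093, v₂ = 2.3324

heading to target = atan2(-2−3, 4−1) = -1.0304
Δθ = wrap(-1.0304 − -2.0944) = 1.0640; ω₁ = Δθ/dt₁ = 0.7093
distance = √((4−1)² + (-2−3)²) = 5.8310; v₂ = distance/dt₂ = 2.3324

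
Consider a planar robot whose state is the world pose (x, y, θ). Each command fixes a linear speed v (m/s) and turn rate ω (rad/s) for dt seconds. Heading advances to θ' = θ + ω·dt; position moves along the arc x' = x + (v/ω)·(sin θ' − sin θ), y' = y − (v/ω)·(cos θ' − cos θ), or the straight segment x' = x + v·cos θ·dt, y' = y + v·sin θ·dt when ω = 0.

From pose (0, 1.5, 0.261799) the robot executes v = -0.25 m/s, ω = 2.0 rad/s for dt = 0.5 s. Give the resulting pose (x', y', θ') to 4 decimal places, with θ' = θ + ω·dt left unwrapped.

(-0.0867, 1.4173, 1.2618)

θ' = 0.2618 + 2.0·0.5 = 1.2618
R = v/ω = -0.25/2.0 = -0.1250
x' = 0 + -0.1250·(sin 1.2618 − sin 0.2618) = -0.0867
y' = 1.5 − -0.1250·(cos 1.2618 − cos 0.2618) = 1.4173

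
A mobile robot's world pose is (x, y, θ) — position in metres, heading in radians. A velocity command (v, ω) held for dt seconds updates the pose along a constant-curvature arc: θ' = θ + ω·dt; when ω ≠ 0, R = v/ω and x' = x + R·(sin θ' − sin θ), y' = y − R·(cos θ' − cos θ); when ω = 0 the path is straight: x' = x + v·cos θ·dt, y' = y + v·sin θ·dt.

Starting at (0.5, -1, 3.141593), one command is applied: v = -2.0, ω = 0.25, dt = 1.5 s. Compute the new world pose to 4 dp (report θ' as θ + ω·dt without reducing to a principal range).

θ' = 3.1416 + 0.25·1.5 = 3.5166
R = v/ω = -2.0/0.25 = -8.0000
x' = 0.5 + -8.0000·(sin 3.5166 − sin 3.1416) = 3.4302
y' = -1 − -8.0000·(cos 3.5166 − cos 3.1416) = -0.4441

(3.4302, -0.4441, 3.5166)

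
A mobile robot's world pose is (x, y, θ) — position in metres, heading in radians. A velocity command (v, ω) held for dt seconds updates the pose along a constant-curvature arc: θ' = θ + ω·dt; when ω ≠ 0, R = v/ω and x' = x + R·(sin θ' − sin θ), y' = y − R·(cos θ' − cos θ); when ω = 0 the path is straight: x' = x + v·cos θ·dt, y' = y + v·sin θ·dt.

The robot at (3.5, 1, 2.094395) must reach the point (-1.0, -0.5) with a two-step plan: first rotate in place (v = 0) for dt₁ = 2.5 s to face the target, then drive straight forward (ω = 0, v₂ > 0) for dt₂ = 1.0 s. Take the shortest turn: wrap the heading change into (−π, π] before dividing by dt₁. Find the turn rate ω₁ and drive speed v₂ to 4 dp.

ω₁ = 0.5476, v₂ = 4.7434

heading to target = atan2(-0.5−1, -1−3.5) = -2.8198
Δθ = wrap(-2.8198 − 2.0944) = 1.3689; ω₁ = Δθ/dt₁ = 0.5476
distance = √((-1−3.5)² + (-0.5−1)²) = 4.7434; v₂ = distance/dt₂ = 4.7434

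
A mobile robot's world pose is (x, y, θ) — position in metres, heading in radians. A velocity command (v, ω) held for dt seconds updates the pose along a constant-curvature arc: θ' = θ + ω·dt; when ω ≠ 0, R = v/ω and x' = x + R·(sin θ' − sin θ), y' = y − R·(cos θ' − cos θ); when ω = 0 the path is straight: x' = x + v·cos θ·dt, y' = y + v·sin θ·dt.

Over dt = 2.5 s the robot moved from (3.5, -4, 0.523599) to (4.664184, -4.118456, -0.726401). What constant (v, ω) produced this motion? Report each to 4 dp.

v = 0.5000, ω = -0.5000

Δθ = -0.726401 − 0.523599 = -1.250000
ω = Δθ/dt = -1.250000/2.5 = -0.5000
R = Δx/(sin θ' − sin θ) = -1.0000
v = R·ω = -1.0000·-0.5000 = 0.5000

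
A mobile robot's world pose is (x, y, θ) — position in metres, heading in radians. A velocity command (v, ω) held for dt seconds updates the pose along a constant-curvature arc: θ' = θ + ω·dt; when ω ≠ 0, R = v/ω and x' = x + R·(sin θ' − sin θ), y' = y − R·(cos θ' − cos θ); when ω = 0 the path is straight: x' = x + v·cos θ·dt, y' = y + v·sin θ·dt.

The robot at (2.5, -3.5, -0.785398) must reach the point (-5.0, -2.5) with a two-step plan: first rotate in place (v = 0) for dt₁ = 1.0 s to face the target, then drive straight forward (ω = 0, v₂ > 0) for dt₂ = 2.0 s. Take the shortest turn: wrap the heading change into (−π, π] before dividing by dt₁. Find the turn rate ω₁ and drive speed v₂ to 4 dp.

ω₁ = -2.4887, v₂ = 3.7832

heading to target = atan2(-2.5−-3.5, -5−2.5) = 3.0090
Δθ = wrap(3.0090 − -0.7854) = -2.4887; ω₁ = Δθ/dt₁ = -2.4887
distance = √((-5−2.5)² + (-2.5−-3.5)²) = 7.5664; v₂ = distance/dt₂ = 3.7832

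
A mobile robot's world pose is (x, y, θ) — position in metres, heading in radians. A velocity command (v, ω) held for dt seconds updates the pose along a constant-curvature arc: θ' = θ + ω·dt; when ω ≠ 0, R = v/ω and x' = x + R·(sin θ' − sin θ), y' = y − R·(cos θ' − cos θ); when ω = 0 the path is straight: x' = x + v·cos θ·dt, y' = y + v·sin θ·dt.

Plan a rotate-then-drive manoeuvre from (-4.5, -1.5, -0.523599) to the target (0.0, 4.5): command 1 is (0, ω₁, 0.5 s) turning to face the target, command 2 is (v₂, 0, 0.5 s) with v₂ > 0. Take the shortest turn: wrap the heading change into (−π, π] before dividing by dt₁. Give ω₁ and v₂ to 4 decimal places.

ω₁ = 2.9018, v₂ = 15.0000

heading to target = atan2(4.5−-1.5, 0−-4.5) = 0.9273
Δθ = wrap(0.9273 − -0.5236) = 1.4509; ω₁ = Δθ/dt₁ = 2.9018
distance = √((0−-4.5)² + (4.5−-1.5)²) = 7.5000; v₂ = distance/dt₂ = 15.0000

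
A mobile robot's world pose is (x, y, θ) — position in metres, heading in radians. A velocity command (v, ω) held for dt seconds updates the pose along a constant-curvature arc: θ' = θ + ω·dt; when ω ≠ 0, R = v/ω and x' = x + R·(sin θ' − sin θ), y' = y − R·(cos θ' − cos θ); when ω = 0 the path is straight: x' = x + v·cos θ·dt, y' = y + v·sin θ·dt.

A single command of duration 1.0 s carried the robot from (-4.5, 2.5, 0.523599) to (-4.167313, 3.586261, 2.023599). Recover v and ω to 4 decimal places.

Δθ = 2.023599 − 0.523599 = 1.500000
ω = Δθ/dt = 1.500000/1.0 = 1.5000
R = −Δy/(cos θ' − cos θ) = 0.8333
v = R·ω = 0.8333·1.5000 = 1.2500

v = 1.2500, ω = 1.5000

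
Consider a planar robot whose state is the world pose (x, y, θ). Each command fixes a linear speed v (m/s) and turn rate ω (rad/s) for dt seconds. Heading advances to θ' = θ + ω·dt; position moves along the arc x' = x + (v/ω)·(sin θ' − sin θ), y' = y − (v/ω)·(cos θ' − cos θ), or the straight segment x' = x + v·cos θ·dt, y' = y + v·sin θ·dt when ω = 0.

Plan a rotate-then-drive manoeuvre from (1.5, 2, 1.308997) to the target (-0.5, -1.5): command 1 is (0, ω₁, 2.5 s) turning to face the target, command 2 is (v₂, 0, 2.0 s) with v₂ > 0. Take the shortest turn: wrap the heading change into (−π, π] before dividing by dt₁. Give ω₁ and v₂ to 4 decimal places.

heading to target = atan2(-1.5−2, -0.5−1.5) = -2.0899
Δθ = wrap(-2.0899 − 1.3090) = 2.8842; ω₁ = Δθ/dt₁ = 1.1537
distance = √((-0.5−1.5)² + (-1.5−2)²) = 4.0311; v₂ = distance/dt₂ = 2.0156

ω₁ = 1.1537, v₂ = 2.0156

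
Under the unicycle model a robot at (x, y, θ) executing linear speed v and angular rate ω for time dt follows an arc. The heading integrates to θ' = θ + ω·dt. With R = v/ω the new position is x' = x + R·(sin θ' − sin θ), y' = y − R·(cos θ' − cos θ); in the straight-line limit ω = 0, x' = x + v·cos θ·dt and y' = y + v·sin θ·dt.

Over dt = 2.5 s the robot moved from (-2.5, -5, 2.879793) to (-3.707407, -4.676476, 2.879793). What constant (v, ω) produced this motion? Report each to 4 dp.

Δθ = 2.879793 − 2.879793 = 0.000000
ω = Δθ/dt = 0.000000/2.5 = 0.0000
ω = 0 → v = (Δx·cos θ + Δy·sin θ)/dt = 0.5000

v = 0.5000, ω = 0.0000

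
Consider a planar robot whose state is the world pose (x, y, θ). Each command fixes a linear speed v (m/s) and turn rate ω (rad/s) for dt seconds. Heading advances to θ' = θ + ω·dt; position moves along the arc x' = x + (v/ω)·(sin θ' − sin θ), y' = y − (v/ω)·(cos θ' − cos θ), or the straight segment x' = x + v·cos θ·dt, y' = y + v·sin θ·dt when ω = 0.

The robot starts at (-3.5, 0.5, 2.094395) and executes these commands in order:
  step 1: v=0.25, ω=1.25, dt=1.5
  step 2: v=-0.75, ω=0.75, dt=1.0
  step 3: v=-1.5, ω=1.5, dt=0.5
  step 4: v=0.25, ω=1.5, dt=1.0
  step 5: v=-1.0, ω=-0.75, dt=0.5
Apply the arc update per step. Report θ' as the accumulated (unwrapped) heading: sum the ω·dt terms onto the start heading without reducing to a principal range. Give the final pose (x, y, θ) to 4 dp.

step 1: θ'=3.9694 (R=0.2000) → pose (-3.8205, 0.5353, 3.9694)
step 2: θ'=4.7194 (R=-1.0000) → pose (-3.5570, 1.2188, 4.7194)
step 3: θ'=5.4694 (R=-1.0000) → pose (-3.8300, 1.8985, 5.4694)
step 4: θ'=6.9694 (R=0.1667) → pose (-3.6033, 1.8841, 6.9694)
step 5: θ'=6.5944 (R=1.3333) → pose (-4.0398, 1.6463, 6.5944)

(-4.0398, 1.6463, 6.5944)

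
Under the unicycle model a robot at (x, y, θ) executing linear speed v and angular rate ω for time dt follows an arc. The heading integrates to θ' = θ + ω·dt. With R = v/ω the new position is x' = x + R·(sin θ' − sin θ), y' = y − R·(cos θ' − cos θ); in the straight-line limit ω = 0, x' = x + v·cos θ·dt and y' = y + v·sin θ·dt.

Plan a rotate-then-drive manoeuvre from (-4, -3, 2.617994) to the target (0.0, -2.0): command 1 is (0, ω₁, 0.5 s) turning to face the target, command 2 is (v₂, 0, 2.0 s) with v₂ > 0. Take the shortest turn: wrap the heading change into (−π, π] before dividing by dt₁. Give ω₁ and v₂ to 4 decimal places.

ω₁ = -4.7460, v₂ = 2.0616

heading to target = atan2(-2−-3, 0−-4) = 0.2450
Δθ = wrap(0.2450 − 2.6180) = -2.3730; ω₁ = Δθ/dt₁ = -4.7460
distance = √((0−-4)² + (-2−-3)²) = 4.1231; v₂ = distance/dt₂ = 2.0616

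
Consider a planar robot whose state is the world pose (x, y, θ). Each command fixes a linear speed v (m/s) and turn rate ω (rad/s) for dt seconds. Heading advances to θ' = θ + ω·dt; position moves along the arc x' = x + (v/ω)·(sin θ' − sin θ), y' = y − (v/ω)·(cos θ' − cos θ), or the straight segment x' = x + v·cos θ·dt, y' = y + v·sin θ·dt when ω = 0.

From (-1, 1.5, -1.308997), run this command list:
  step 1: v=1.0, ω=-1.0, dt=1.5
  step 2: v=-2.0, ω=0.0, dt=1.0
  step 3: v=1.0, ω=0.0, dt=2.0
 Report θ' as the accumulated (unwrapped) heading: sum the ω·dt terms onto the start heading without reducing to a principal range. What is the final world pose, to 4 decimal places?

step 1: θ'=-2.8090 (R=-1.0000) → pose (-1.6394, 0.2960, -2.8090)
step 2: θ'=-2.8090 (straight) → pose (0.2510, 0.9490, -2.8090)
step 3: θ'=-2.8090 (straight) → pose (-1.6394, 0.2960, -2.8090)

(-1.6394, 0.2960, -2.8090)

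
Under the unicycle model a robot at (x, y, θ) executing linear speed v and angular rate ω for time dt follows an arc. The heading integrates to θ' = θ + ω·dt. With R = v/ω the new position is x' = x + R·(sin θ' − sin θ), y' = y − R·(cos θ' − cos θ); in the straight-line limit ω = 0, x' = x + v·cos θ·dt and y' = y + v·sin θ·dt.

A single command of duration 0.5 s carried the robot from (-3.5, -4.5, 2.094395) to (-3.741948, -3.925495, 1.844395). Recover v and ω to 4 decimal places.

v = 1.2500, ω = -0.5000

Δθ = 1.844395 − 2.094395 = -0.250000
ω = Δθ/dt = -0.250000/0.5 = -0.5000
R = −Δy/(cos θ' − cos θ) = -2.5000
v = R·ω = -2.5000·-0.5000 = 1.2500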